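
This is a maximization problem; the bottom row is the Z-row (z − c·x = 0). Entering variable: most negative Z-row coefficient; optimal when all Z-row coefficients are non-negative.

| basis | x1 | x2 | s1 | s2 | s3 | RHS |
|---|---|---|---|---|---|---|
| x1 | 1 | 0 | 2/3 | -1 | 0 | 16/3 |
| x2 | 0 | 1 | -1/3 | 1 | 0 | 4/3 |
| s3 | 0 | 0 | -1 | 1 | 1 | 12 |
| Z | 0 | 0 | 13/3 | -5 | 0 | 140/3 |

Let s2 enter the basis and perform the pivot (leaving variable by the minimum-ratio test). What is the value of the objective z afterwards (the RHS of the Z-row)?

160/3

Ratio test on column s2 — row 1: entry -1 ≤ 0; row 2: (4/3)/1 = 4/3; row 3: 12/1 = 12. Minimum is 4/3 at row 2 (x2 leaves); pivot element 1.
Pivot on row 2; the Z-row RHS becomes 140/3 − (-5)·(4/3) = 160/3.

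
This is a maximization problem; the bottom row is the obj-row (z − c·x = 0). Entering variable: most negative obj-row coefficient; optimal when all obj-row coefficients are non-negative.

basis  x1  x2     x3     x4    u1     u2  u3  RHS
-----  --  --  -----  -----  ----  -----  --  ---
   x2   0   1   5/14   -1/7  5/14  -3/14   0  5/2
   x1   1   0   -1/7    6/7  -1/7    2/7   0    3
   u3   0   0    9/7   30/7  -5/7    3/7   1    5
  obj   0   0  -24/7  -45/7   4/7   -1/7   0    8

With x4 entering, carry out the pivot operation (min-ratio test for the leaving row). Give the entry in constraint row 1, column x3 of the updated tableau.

Ratio test on column x4 — row 1: entry -1/7 ≤ 0; row 2: 3/(6/7) = 7/2; row 3: 5/(30/7) = 7/6. Minimum is 7/6 at row 3 (u3 leaves); pivot element 30/7.
Divide row 3 by 30/7; eliminate column x4 from the other rows.
Row 1 update in column x3: 5/14 − (-1/7)·(3/10) = 2/5.

2/5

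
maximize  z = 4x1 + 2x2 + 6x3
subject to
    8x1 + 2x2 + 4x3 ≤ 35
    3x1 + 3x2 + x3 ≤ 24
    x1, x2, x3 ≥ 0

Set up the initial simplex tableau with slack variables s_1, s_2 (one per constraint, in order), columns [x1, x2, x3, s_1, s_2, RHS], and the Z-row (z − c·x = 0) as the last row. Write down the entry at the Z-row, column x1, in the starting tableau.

-4

The Z-row carries the negated objective coefficients: the x1 entry is -4.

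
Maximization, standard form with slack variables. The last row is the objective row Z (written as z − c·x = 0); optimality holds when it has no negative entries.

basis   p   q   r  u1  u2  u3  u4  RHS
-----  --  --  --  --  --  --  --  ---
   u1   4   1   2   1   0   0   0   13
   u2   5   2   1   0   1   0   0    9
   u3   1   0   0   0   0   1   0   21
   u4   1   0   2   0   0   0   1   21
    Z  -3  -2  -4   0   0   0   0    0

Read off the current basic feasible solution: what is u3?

21

u3 is basic (row 3); its value is the RHS of that row, 21.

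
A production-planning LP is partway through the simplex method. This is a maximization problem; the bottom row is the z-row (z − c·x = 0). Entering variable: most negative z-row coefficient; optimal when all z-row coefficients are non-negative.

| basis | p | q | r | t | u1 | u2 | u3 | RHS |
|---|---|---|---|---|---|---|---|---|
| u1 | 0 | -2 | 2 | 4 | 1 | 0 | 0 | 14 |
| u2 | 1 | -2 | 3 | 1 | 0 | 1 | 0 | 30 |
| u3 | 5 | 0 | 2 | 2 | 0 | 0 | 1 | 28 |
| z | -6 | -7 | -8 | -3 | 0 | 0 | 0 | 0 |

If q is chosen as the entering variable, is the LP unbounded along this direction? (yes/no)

yes

Every constraint-row entry in column q is ≤ 0, so increasing q is unbounded.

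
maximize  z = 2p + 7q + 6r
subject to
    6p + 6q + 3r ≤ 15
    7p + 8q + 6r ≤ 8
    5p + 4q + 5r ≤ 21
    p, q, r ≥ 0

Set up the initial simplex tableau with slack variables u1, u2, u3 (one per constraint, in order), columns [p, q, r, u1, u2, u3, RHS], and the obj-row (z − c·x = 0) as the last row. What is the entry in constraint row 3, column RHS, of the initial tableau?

The RHS of constraint 3 is b_3 = 21.

21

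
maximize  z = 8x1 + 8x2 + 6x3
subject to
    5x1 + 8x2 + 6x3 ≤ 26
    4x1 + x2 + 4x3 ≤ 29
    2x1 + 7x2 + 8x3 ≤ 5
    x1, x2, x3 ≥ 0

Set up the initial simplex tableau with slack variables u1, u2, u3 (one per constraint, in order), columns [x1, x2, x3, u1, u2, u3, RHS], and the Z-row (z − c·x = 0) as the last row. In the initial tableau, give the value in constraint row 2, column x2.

Constraint 2 has coefficient 1 on x2.

1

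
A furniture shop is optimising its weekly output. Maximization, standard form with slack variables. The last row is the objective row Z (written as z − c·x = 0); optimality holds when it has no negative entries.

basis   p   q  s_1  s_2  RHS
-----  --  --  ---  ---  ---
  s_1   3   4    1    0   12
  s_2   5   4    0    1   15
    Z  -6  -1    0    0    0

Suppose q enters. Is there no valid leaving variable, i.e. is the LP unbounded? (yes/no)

Column q has positive entries in row(s) 1, 2, so the ratio test bounds it — not unbounded.

no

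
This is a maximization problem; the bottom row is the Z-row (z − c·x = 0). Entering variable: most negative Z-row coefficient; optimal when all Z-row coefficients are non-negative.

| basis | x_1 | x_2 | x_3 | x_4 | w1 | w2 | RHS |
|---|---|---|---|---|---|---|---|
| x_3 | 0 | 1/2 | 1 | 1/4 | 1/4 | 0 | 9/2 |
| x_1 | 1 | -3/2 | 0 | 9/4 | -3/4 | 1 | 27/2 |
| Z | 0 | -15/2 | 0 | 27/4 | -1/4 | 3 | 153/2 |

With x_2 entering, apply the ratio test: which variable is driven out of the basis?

Column x_2 entries and ratios — x_3: (9/2)/(1/2) = 9; x_1: -3/2 ≤ 0, skip.
Smallest ratio is 9 in the row of x_3, so x_3 leaves.

x_3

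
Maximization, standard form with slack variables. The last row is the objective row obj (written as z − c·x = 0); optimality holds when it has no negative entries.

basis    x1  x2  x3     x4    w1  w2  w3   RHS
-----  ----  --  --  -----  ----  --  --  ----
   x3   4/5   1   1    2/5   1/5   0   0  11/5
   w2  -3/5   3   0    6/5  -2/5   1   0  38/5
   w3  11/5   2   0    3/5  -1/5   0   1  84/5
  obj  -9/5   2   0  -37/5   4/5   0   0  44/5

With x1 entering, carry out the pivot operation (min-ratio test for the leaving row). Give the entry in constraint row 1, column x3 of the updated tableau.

5/4

Ratio test on column x1 — row 1: (11/5)/(4/5) = 11/4; row 2: entry -3/5 ≤ 0; row 3: (84/5)/(11/5) = 84/11. Minimum is 11/4 at row 1 (x3 leaves); pivot element 4/5.
Divide row 1 by 4/5; eliminate column x1 from the other rows.
In the new row 1, the x3 entry is the old entry divided by the pivot: 1/(4/5) = 5/4.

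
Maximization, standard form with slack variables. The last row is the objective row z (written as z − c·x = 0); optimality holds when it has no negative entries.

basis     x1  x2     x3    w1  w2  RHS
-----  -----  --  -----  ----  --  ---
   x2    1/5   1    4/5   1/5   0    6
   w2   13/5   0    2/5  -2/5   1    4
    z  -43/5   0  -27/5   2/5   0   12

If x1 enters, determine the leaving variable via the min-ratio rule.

Column x1 entries and ratios — x2: 6/(1/5) = 30; w2: 4/(13/5) = 20/13.
Smallest ratio is 20/13 in the row of w2, so w2 leaves.

w2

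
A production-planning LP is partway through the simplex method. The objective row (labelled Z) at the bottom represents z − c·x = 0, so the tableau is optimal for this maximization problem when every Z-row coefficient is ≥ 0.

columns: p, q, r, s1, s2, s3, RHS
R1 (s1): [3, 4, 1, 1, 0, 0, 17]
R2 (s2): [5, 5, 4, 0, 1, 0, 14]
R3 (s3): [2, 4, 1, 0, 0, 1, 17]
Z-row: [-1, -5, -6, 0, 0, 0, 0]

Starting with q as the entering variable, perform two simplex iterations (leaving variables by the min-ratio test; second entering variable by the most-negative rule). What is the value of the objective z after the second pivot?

Ratio test on column q — row 1: 17/4 = 17/4; row 2: 14/5 = 14/5; row 3: 17/4 = 17/4. Minimum is 14/5 at row 2 (s2 leaves); pivot element 5.
Pivot on row 2; the Z-row RHS becomes 0 − (-5)·(14/5) = 14.
Next entering variable (most negative Z-row entry -2): r.
Ratio test on column r — row 1: entry -11/5 ≤ 0; row 2: (14/5)/(4/5) = 7/2; row 3: entry -11/5 ≤ 0. Minimum is 7/2 at row 2 (q leaves); pivot element 4/5.
After the second pivot the Z-row RHS is 14 − (-2)·(7/2) = 21.

21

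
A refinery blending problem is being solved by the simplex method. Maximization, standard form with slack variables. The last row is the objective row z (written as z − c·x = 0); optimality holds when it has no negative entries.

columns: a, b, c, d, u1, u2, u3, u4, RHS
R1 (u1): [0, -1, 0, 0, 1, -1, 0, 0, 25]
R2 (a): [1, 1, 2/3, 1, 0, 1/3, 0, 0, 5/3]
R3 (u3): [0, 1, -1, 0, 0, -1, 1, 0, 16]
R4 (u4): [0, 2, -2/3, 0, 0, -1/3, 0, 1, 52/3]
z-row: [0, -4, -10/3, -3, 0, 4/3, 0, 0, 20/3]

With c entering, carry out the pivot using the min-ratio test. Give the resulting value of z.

15

Ratio test on column c — row 1: entry 0 ≤ 0; row 2: (5/3)/(2/3) = 5/2; row 3: entry -1 ≤ 0; row 4: entry -2/3 ≤ 0. Minimum is 5/2 at row 2 (a leaves); pivot element 2/3.
Pivot on row 2; the z-row RHS becomes 20/3 − (-10/3)·(5/2) = 15.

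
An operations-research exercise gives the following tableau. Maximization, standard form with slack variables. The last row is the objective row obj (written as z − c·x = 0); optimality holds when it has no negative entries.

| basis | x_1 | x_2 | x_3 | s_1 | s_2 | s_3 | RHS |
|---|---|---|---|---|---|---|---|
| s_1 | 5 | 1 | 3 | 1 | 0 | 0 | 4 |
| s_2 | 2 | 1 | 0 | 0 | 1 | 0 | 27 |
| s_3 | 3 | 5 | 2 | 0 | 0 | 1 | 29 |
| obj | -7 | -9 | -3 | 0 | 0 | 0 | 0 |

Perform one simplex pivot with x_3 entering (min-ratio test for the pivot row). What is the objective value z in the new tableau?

Ratio test on column x_3 — row 1: 4/3 = 4/3; row 2: entry 0 ≤ 0; row 3: 29/2 = 29/2. Minimum is 4/3 at row 1 (s_1 leaves); pivot element 3.
Pivot on row 1; the obj-row RHS becomes 0 − (-3)·(4/3) = 4.

4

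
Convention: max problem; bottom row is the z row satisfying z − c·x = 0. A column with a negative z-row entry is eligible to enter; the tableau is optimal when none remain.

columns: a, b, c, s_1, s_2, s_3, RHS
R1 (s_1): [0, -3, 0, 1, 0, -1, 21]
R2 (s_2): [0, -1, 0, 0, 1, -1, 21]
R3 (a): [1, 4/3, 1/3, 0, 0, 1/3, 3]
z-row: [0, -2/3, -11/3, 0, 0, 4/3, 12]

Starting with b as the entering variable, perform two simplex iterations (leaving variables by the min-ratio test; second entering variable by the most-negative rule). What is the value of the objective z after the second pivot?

45

Ratio test on column b — row 1: entry -3 ≤ 0; row 2: entry -1 ≤ 0; row 3: 3/(4/3) = 9/4. Minimum is 9/4 at row 3 (a leaves); pivot element 4/3.
Pivot on row 3; the z-row RHS becomes 12 − (-2/3)·(9/4) = 27/2.
Next entering variable (most negative z-row entry -7/2): c.
Ratio test on column c — row 1: (111/4)/(3/4) = 37; row 2: (93/4)/(1/4) = 93; row 3: (9/4)/(1/4) = 9. Minimum is 9 at row 3 (b leaves); pivot element 1/4.
After the second pivot the z-row RHS is 27/2 − (-7/2)·9 = 45.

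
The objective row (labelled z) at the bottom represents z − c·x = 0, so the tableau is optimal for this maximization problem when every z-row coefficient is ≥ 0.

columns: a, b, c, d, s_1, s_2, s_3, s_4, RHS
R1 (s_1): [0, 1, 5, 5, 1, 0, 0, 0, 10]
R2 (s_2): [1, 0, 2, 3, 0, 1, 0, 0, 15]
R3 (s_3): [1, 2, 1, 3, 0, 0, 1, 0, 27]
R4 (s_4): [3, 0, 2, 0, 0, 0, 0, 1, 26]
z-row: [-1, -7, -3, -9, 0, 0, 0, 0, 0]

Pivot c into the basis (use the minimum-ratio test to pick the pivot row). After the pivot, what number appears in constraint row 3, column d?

Ratio test on column c — row 1: 10/5 = 2; row 2: 15/2 = 15/2; row 3: 27/1 = 27; row 4: 26/2 = 13. Minimum is 2 at row 1 (s_1 leaves); pivot element 5.
Divide row 1 by 5; eliminate column c from the other rows.
Row 3 update in column d: 3 − 1·1 = 2.

2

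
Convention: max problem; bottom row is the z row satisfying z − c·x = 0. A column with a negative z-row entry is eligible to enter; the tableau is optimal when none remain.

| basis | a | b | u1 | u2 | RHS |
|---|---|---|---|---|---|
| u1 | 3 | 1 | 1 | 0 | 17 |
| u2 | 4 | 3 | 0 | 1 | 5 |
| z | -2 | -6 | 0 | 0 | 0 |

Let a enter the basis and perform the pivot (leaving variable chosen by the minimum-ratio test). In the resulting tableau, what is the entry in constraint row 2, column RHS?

5/4

Ratio test on column a — row 1: 17/3 = 17/3; row 2: 5/4 = 5/4. Minimum is 5/4 at row 2 (u2 leaves); pivot element 4.
Divide row 2 by 4; eliminate column a from the other rows.
In the new row 2, the RHS entry is the old entry divided by the pivot: 5/4 = 5/4.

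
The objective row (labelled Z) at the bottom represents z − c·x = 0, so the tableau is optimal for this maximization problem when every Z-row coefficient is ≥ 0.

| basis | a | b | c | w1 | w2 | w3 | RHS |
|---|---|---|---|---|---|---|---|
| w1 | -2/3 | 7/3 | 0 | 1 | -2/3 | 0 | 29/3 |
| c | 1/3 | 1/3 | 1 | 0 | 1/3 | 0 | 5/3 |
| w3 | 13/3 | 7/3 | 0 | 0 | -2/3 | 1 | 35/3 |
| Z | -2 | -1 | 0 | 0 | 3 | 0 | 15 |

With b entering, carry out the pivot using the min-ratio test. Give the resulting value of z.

134/7

Ratio test on column b — row 1: (29/3)/(7/3) = 29/7; row 2: (5/3)/(1/3) = 5; row 3: (35/3)/(7/3) = 5. Minimum is 29/7 at row 1 (w1 leaves); pivot element 7/3.
Pivot on row 1; the Z-row RHS becomes 15 − (-1)·(29/7) = 134/7.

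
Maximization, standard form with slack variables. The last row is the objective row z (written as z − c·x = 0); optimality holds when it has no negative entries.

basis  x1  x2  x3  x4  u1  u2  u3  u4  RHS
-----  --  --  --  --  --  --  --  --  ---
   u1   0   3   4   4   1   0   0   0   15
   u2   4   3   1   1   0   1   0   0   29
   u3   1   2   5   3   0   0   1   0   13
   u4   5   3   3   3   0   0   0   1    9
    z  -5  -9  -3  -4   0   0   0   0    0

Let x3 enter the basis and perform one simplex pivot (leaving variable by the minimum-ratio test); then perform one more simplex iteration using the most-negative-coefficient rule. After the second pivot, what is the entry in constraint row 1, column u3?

-1/3

Ratio test on column x3 — row 1: 15/4 = 15/4; row 2: 29/1 = 29; row 3: 13/5 = 13/5; row 4: 9/3 = 3. Minimum is 13/5 at row 3 (u3 leaves); pivot element 5.
Divide row 3 by 5; eliminate column x3 from the other rows.
Second iteration: most negative z-row entry is -39/5 in column x2, so x2 enters.
Ratio test on column x2 — row 1: (23/5)/(7/5) = 23/7; row 2: (132/5)/(13/5) = 132/13; row 3: (13/5)/(2/5) = 13/2; row 4: (6/5)/(9/5) = 2/3. Minimum is 2/3 at row 4 (u4 leaves); pivot element 9/5.
Divide row 4 by 9/5; eliminate column x2 from the other rows.
After both pivots, the entry at constraint row 1, column u3 is -1/3.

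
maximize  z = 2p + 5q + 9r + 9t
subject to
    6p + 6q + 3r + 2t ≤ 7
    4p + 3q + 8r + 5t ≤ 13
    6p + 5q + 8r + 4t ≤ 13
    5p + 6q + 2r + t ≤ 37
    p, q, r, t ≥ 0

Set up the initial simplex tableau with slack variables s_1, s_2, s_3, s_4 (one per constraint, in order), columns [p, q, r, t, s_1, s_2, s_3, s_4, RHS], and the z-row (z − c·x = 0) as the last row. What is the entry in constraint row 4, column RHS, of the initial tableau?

The RHS of constraint 4 is b_4 = 37.

37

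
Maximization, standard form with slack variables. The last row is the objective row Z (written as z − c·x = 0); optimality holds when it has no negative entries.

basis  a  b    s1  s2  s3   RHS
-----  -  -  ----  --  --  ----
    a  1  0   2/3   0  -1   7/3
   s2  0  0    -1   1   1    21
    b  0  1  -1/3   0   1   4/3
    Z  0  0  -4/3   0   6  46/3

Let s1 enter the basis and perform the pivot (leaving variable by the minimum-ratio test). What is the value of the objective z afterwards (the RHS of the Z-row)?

20

Ratio test on column s1 — row 1: (7/3)/(2/3) = 7/2; row 2: entry -1 ≤ 0; row 3: entry -1/3 ≤ 0. Minimum is 7/2 at row 1 (a leaves); pivot element 2/3.
Pivot on row 1; the Z-row RHS becomes 46/3 − (-4/3)·(7/2) = 20.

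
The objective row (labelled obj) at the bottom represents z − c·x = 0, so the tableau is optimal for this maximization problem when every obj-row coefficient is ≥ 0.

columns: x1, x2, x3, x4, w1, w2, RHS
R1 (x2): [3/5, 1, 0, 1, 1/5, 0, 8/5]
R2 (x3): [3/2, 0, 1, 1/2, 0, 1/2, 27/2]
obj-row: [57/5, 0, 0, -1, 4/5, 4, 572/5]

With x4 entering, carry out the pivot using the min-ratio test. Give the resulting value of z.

Ratio test on column x4 — row 1: (8/5)/1 = 8/5; row 2: (27/2)/(1/2) = 27. Minimum is 8/5 at row 1 (x2 leaves); pivot element 1.
Pivot on row 1; the obj-row RHS becomes 572/5 − (-1)·(8/5) = 116.

116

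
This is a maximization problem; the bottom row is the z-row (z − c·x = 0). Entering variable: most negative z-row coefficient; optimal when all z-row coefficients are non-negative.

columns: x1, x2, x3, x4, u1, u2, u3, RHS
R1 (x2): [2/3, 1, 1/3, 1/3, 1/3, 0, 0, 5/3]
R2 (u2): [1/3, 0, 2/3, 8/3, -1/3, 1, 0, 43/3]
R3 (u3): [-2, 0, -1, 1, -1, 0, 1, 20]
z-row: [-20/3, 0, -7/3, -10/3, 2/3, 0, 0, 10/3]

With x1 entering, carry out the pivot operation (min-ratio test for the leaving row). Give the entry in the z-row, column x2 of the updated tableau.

Ratio test on column x1 — row 1: (5/3)/(2/3) = 5/2; row 2: (43/3)/(1/3) = 43; row 3: entry -2 ≤ 0. Minimum is 5/2 at row 1 (x2 leaves); pivot element 2/3.
Divide row 1 by 2/3; eliminate column x1 from the other rows.
z-row update in column x2: 0 − (-20/3)·(3/2) = 10.

10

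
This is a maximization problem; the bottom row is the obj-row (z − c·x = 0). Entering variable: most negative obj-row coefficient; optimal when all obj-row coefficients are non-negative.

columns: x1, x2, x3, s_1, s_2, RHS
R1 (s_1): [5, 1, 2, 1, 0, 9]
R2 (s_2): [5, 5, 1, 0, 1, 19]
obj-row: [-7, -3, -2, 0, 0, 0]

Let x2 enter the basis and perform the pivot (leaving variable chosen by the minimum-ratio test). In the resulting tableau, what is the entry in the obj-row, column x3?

Ratio test on column x2 — row 1: 9/1 = 9; row 2: 19/5 = 19/5. Minimum is 19/5 at row 2 (s_2 leaves); pivot element 5.
Divide row 2 by 5; eliminate column x2 from the other rows.
obj-row update in column x3: -2 − (-3)·(1/5) = -7/5.

-7/5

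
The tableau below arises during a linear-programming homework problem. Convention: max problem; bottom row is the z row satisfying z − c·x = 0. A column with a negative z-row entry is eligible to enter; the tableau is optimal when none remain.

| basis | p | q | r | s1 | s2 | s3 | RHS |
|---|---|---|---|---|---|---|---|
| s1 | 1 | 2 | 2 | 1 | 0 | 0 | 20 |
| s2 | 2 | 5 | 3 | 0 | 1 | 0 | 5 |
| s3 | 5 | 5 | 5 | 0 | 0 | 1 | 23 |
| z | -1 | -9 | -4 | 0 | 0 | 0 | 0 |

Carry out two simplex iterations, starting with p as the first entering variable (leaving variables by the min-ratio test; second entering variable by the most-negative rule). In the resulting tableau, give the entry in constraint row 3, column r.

Ratio test on column p — row 1: 20/1 = 20; row 2: 5/2 = 5/2; row 3: 23/5 = 23/5. Minimum is 5/2 at row 2 (s2 leaves); pivot element 2.
Divide row 2 by 2; eliminate column p from the other rows.
Second iteration: most negative z-row entry is -13/2 in column q, so q enters.
Ratio test on column q — row 1: entry -1/2 ≤ 0; row 2: (5/2)/(5/2) = 1; row 3: entry -15/2 ≤ 0. Minimum is 1 at row 2 (p leaves); pivot element 5/2.
Divide row 2 by 5/2; eliminate column q from the other rows.
After both pivots, the entry at constraint row 3, column r is 2.

2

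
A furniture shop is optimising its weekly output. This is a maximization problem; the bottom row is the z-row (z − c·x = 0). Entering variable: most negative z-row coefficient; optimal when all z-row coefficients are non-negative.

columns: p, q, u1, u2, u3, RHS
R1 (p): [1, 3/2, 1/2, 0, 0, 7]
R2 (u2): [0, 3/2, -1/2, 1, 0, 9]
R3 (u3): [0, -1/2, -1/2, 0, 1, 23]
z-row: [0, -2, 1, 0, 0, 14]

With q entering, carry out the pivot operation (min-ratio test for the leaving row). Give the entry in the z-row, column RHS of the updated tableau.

Ratio test on column q — row 1: 7/(3/2) = 14/3; row 2: 9/(3/2) = 6; row 3: entry -1/2 ≤ 0. Minimum is 14/3 at row 1 (p leaves); pivot element 3/2.
Divide row 1 by 3/2; eliminate column q from the other rows.
z-row update in column RHS: 14 − (-2)·(14/3) = 70/3.

70/3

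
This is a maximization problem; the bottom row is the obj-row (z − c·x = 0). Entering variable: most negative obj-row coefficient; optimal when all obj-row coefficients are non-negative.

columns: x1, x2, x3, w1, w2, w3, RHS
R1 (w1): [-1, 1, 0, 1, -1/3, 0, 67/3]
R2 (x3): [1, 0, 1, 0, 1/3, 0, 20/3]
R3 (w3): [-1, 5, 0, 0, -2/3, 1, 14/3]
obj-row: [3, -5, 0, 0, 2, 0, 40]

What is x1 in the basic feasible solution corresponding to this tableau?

0

x1 is not in the basis, so in the current basic feasible solution x1 = 0.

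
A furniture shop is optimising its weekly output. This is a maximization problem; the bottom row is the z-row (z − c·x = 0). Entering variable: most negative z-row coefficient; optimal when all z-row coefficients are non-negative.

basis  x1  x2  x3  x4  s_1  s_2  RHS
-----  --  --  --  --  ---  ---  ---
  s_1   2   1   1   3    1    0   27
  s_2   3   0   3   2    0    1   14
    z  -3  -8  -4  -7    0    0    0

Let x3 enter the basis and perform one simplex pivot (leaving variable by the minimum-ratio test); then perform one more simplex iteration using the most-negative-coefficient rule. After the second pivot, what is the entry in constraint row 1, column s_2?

-1/3

Ratio test on column x3 — row 1: 27/1 = 27; row 2: 14/3 = 14/3. Minimum is 14/3 at row 2 (s_2 leaves); pivot element 3.
Divide row 2 by 3; eliminate column x3 from the other rows.
Second iteration: most negative z-row entry is -8 in column x2, so x2 enters.
Ratio test on column x2 — row 1: (67/3)/1 = 67/3; row 2: entry 0 ≤ 0. Minimum is 67/3 at row 1 (s_1 leaves); pivot element 1.
Divide row 1 by 1; eliminate column x2 from the other rows.
After both pivots, the entry at constraint row 1, column s_2 is -1/3.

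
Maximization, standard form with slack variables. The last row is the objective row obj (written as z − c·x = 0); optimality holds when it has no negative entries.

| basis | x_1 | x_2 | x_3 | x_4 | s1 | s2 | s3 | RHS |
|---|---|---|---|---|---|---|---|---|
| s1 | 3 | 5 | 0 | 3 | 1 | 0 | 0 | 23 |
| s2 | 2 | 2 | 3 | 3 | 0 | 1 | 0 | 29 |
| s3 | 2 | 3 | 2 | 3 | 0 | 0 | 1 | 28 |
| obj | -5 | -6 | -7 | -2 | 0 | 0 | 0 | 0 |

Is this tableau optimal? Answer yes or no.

The obj-row has a negative entry -7 in column x_3, so it is not optimal.

no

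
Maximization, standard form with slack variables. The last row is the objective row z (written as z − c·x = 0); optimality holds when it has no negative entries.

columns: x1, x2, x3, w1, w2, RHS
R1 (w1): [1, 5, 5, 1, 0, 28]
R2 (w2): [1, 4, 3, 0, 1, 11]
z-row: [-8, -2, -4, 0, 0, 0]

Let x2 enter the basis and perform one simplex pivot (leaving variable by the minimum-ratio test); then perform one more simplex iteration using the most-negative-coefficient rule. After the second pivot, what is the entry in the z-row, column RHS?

88

Ratio test on column x2 — row 1: 28/5 = 28/5; row 2: 11/4 = 11/4. Minimum is 11/4 at row 2 (w2 leaves); pivot element 4.
Divide row 2 by 4; eliminate column x2 from the other rows.
Second iteration: most negative z-row entry is -15/2 in column x1, so x1 enters.
Ratio test on column x1 — row 1: entry -1/4 ≤ 0; row 2: (11/4)/(1/4) = 11. Minimum is 11 at row 2 (x2 leaves); pivot element 1/4.
Divide row 2 by 1/4; eliminate column x1 from the other rows.
After both pivots, the entry at the z-row, column RHS is 88.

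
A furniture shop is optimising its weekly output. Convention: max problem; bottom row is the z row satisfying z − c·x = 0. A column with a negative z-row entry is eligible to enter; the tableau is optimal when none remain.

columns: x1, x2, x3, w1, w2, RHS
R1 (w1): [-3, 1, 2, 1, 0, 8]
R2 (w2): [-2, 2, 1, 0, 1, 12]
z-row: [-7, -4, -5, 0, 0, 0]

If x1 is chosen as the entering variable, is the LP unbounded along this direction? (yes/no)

yes

Every constraint-row entry in column x1 is ≤ 0, so increasing x1 is unbounded.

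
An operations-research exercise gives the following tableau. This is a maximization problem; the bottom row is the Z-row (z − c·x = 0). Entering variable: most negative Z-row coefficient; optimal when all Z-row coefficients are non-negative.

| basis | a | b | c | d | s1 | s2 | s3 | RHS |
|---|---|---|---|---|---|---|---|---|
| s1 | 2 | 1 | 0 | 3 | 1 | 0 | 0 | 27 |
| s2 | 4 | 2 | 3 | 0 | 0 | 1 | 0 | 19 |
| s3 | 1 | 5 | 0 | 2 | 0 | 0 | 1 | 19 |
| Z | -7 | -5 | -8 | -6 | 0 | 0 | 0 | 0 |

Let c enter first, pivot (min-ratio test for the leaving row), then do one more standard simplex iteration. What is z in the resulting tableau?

314/3

Ratio test on column c — row 1: entry 0 ≤ 0; row 2: 19/3 = 19/3; row 3: entry 0 ≤ 0. Minimum is 19/3 at row 2 (s2 leaves); pivot element 3.
Pivot on row 2; the Z-row RHS becomes 0 − (-8)·(19/3) = 152/3.
Next entering variable (most negative Z-row entry -6): d.
Ratio test on column d — row 1: 27/3 = 9; row 2: entry 0 ≤ 0; row 3: 19/2 = 19/2. Minimum is 9 at row 1 (s1 leaves); pivot element 3.
After the second pivot the Z-row RHS is 152/3 − (-6)·9 = 314/3.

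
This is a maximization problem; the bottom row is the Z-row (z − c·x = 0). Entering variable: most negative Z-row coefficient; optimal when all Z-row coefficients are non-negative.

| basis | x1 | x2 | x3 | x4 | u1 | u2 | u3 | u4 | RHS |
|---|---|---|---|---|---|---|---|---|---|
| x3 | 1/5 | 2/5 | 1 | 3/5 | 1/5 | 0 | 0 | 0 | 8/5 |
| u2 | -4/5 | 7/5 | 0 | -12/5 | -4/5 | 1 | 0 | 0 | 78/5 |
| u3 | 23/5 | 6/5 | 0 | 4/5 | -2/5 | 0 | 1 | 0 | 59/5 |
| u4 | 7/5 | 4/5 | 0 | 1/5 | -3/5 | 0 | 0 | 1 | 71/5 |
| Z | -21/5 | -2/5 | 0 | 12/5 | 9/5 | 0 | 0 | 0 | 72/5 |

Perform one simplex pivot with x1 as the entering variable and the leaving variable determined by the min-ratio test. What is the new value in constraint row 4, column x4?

-1/23

Ratio test on column x1 — row 1: (8/5)/(1/5) = 8; row 2: entry -4/5 ≤ 0; row 3: (59/5)/(23/5) = 59/23; row 4: (71/5)/(7/5) = 71/7. Minimum is 59/23 at row 3 (u3 leaves); pivot element 23/5.
Divide row 3 by 23/5; eliminate column x1 from the other rows.
Row 4 update in column x4: 1/5 − (7/5)·(4/23) = -1/23.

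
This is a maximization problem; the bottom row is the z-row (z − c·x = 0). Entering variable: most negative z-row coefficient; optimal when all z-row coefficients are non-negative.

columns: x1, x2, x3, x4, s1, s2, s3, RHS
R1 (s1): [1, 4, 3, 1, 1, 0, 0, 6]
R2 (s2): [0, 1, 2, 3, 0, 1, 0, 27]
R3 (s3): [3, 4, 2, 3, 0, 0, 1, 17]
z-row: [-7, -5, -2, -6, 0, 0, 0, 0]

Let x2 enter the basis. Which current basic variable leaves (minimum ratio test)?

s1

Column x2 entries and ratios — s1: 6/4 = 3/2; s2: 27/1 = 27; s3: 17/4 = 17/4.
Smallest ratio is 3/2 in the row of s1, so s1 leaves.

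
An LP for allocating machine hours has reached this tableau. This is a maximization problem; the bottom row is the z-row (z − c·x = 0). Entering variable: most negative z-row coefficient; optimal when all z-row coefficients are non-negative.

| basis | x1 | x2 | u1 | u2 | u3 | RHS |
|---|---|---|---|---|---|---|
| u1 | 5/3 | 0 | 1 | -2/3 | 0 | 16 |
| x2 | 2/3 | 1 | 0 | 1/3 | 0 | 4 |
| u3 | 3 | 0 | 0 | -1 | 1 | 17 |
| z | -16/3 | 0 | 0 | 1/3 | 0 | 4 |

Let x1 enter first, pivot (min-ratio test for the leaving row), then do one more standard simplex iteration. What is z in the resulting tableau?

174/5

Ratio test on column x1 — row 1: 16/(5/3) = 48/5; row 2: 4/(2/3) = 6; row 3: 17/3 = 17/3. Minimum is 17/3 at row 3 (u3 leaves); pivot element 3.
Pivot on row 3; the z-row RHS becomes 4 − (-16/3)·(17/3) = 308/9.
Next entering variable (most negative z-row entry -13/9): u2.
Ratio test on column u2 — row 1: entry -1/9 ≤ 0; row 2: (2/9)/(5/9) = 2/5; row 3: entry -1/3 ≤ 0. Minimum is 2/5 at row 2 (x2 leaves); pivot element 5/9.
After the second pivot the z-row RHS is 308/9 − (-13/9)·(2/5) = 174/5.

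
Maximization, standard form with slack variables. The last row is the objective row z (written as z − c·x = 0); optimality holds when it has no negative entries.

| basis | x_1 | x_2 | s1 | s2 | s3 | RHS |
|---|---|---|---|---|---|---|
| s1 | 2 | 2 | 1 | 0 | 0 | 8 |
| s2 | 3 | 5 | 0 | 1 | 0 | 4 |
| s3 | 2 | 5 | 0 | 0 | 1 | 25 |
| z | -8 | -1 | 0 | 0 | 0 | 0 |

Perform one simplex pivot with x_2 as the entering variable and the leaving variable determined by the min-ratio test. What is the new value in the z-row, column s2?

Ratio test on column x_2 — row 1: 8/2 = 4; row 2: 4/5 = 4/5; row 3: 25/5 = 5. Minimum is 4/5 at row 2 (s2 leaves); pivot element 5.
Divide row 2 by 5; eliminate column x_2 from the other rows.
z-row update in column s2: 0 − (-1)·(1/5) = 1/5.

1/5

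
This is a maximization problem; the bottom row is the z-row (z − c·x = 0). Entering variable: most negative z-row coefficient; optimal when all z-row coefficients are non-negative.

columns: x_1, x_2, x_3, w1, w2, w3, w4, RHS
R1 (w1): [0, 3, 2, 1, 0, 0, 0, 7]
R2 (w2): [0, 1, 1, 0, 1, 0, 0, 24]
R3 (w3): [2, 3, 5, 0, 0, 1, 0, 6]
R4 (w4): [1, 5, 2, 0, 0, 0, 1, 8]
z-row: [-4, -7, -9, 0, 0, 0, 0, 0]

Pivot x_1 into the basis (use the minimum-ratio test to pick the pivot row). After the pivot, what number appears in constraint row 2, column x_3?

1

Ratio test on column x_1 — row 1: entry 0 ≤ 0; row 2: entry 0 ≤ 0; row 3: 6/2 = 3; row 4: 8/1 = 8. Minimum is 3 at row 3 (w3 leaves); pivot element 2.
Divide row 3 by 2; eliminate column x_1 from the other rows.
Row 2 update in column x_3: 1 − 0·(5/2) = 1.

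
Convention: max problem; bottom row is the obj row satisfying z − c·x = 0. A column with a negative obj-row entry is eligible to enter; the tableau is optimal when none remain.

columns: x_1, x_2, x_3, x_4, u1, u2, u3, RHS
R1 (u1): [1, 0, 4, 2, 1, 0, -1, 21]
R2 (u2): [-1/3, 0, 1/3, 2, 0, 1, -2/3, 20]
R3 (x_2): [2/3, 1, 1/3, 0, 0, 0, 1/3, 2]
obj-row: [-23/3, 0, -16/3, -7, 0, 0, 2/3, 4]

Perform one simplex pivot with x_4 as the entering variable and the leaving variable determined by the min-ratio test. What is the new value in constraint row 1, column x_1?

Ratio test on column x_4 — row 1: 21/2 = 21/2; row 2: 20/2 = 10; row 3: entry 0 ≤ 0. Minimum is 10 at row 2 (u2 leaves); pivot element 2.
Divide row 2 by 2; eliminate column x_4 from the other rows.
Row 1 update in column x_1: 1 − 2·(-1/6) = 4/3.

4/3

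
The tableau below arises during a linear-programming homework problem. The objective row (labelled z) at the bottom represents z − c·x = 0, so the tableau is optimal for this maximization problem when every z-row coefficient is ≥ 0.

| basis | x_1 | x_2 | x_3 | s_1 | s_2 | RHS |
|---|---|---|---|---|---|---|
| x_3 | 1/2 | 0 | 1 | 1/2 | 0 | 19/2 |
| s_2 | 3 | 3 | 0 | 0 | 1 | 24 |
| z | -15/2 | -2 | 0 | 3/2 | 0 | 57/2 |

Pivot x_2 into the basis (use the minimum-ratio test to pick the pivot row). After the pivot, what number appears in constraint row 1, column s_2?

Ratio test on column x_2 — row 1: entry 0 ≤ 0; row 2: 24/3 = 8. Minimum is 8 at row 2 (s_2 leaves); pivot element 3.
Divide row 2 by 3; eliminate column x_2 from the other rows.
Row 1 update in column s_2: 0 − 0·(1/3) = 0.

0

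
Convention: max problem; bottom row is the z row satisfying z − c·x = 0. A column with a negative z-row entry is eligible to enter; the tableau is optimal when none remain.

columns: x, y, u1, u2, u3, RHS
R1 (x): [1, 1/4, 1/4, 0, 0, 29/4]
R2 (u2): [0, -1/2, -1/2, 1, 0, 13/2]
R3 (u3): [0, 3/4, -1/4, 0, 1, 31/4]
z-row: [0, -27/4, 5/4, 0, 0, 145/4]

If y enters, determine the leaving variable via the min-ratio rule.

u3

Column y entries and ratios — x: (29/4)/(1/4) = 29; u2: -1/2 ≤ 0, skip; u3: (31/4)/(3/4) = 31/3.
Smallest ratio is 31/3 in the row of u3, so u3 leaves.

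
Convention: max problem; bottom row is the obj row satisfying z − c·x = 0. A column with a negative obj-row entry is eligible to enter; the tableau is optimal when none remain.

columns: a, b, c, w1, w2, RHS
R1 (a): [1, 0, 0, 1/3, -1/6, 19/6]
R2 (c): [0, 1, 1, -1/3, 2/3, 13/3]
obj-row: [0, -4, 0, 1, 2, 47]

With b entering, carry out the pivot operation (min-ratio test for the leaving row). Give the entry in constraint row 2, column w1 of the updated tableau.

Ratio test on column b — row 1: entry 0 ≤ 0; row 2: (13/3)/1 = 13/3. Minimum is 13/3 at row 2 (c leaves); pivot element 1.
Divide row 2 by 1; eliminate column b from the other rows.
In the new row 2, the w1 entry is the old entry divided by the pivot: (-1/3)/1 = -1/3.

-1/3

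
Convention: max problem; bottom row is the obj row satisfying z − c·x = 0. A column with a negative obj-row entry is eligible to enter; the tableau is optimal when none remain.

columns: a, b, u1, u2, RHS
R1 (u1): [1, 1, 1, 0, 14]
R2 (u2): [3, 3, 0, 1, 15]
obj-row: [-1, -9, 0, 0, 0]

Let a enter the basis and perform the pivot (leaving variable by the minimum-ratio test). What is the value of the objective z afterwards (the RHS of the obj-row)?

5

Ratio test on column a — row 1: 14/1 = 14; row 2: 15/3 = 5. Minimum is 5 at row 2 (u2 leaves); pivot element 3.
Pivot on row 2; the obj-row RHS becomes 0 − (-1)·5 = 5.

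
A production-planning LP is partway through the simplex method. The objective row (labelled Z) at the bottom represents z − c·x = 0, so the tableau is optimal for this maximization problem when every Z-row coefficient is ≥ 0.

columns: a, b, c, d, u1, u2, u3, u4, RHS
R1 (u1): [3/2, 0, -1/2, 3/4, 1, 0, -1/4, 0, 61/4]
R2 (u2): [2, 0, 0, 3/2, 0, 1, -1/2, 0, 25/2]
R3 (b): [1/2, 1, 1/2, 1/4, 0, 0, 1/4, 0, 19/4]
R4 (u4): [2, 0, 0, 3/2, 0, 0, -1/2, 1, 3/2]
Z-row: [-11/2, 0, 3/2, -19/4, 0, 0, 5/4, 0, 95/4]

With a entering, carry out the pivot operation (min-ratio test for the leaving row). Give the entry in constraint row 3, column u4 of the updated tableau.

-1/4

Ratio test on column a — row 1: (61/4)/(3/2) = 61/6; row 2: (25/2)/2 = 25/4; row 3: (19/4)/(1/2) = 19/2; row 4: (3/2)/2 = 3/4. Minimum is 3/4 at row 4 (u4 leaves); pivot element 2.
Divide row 4 by 2; eliminate column a from the other rows.
Row 3 update in column u4: 0 − (1/2)·(1/2) = -1/4.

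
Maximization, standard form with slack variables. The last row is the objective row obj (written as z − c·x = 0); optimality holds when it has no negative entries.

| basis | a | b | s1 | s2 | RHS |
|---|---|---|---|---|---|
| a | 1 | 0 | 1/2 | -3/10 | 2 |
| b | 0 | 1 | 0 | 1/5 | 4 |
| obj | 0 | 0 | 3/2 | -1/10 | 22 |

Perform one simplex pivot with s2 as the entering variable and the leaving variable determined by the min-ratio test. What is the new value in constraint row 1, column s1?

Ratio test on column s2 — row 1: entry -3/10 ≤ 0; row 2: 4/(1/5) = 20. Minimum is 20 at row 2 (b leaves); pivot element 1/5.
Divide row 2 by 1/5; eliminate column s2 from the other rows.
Row 1 update in column s1: 1/2 − (-3/10)·0 = 1/2.

1/2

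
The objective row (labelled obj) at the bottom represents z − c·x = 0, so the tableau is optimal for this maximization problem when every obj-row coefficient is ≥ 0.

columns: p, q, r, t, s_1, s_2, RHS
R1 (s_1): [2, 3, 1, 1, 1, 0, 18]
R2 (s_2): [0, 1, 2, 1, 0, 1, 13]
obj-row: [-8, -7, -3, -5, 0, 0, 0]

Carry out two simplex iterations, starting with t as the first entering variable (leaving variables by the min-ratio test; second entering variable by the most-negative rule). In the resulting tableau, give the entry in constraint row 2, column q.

Ratio test on column t — row 1: 18/1 = 18; row 2: 13/1 = 13. Minimum is 13 at row 2 (s_2 leaves); pivot element 1.
Divide row 2 by 1; eliminate column t from the other rows.
Second iteration: most negative obj-row entry is -8 in column p, so p enters.
Ratio test on column p — row 1: 5/2 = 5/2; row 2: entry 0 ≤ 0. Minimum is 5/2 at row 1 (s_1 leaves); pivot element 2.
Divide row 1 by 2; eliminate column p from the other rows.
After both pivots, the entry at constraint row 2, column q is 1.

1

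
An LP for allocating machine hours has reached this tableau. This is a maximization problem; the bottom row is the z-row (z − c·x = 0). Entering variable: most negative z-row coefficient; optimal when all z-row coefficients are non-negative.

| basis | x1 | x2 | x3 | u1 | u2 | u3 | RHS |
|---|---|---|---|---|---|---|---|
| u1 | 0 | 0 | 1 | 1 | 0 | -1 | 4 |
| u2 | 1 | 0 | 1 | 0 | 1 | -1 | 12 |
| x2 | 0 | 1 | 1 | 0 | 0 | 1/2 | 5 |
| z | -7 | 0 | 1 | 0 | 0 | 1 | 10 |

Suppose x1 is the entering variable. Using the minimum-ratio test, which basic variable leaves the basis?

Column x1 entries and ratios — u1: 0 ≤ 0, skip; u2: 12/1 = 12; x2: 0 ≤ 0, skip.
Smallest ratio is 12 in the row of u2, so u2 leaves.

u2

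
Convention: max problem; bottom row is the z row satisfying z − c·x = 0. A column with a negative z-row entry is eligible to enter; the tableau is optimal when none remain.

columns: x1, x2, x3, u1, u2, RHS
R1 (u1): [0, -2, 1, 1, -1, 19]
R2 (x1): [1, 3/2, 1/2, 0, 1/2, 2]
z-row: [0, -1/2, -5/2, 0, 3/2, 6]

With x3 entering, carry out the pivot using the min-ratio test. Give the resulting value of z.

16

Ratio test on column x3 — row 1: 19/1 = 19; row 2: 2/(1/2) = 4. Minimum is 4 at row 2 (x1 leaves); pivot element 1/2.
Pivot on row 2; the z-row RHS becomes 6 − (-5/2)·4 = 16.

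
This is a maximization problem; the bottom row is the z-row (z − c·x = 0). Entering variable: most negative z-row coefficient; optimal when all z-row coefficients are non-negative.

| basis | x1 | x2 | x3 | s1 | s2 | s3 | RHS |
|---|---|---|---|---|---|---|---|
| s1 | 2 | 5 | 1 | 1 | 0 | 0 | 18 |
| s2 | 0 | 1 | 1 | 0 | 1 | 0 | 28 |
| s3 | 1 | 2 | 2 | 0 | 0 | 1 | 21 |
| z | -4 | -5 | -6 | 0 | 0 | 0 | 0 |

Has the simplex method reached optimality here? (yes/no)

The z-row has a negative entry -6 in column x3, so it is not optimal.

no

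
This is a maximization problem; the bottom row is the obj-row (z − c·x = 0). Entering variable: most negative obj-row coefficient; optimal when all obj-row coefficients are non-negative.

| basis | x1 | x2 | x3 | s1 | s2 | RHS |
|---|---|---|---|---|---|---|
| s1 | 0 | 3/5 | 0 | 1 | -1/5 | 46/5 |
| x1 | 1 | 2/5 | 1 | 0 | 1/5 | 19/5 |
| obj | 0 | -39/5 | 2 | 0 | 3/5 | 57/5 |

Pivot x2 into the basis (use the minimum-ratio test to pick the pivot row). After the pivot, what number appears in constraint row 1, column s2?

Ratio test on column x2 — row 1: (46/5)/(3/5) = 46/3; row 2: (19/5)/(2/5) = 19/2. Minimum is 19/2 at row 2 (x1 leaves); pivot element 2/5.
Divide row 2 by 2/5; eliminate column x2 from the other rows.
Row 1 update in column s2: -1/5 − (3/5)·(1/2) = -1/2.

-1/2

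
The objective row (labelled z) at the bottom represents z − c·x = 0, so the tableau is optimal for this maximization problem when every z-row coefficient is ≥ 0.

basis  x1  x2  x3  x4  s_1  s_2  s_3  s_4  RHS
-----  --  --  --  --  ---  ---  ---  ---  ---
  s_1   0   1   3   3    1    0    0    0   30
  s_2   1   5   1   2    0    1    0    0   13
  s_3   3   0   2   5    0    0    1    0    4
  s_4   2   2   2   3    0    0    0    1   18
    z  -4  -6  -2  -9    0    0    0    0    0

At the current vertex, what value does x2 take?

x2 is not in the basis, so in the current basic feasible solution x2 = 0.

0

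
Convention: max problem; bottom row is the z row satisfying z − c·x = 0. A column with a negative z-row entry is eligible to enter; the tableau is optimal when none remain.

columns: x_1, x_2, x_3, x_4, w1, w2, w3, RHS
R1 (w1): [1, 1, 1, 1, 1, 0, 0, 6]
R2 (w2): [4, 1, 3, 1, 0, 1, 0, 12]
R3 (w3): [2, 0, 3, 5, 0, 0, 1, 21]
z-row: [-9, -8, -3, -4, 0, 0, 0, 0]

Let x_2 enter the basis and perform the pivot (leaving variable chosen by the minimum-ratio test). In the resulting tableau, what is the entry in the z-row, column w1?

Ratio test on column x_2 — row 1: 6/1 = 6; row 2: 12/1 = 12; row 3: entry 0 ≤ 0. Minimum is 6 at row 1 (w1 leaves); pivot element 1.
Divide row 1 by 1; eliminate column x_2 from the other rows.
z-row update in column w1: 0 − (-8)·1 = 8.

8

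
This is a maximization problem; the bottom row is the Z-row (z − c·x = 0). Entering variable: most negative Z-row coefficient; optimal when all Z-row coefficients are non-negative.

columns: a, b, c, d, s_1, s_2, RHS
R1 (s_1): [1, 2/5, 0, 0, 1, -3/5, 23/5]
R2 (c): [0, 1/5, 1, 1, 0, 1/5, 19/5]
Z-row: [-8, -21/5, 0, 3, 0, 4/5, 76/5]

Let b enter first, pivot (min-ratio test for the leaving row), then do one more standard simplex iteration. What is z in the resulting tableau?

80

Ratio test on column b — row 1: (23/5)/(2/5) = 23/2; row 2: (19/5)/(1/5) = 19. Minimum is 23/2 at row 1 (s_1 leaves); pivot element 2/5.
Pivot on row 1; the Z-row RHS becomes 76/5 − (-21/5)·(23/2) = 127/2.
Next entering variable (most negative Z-row entry -11/2): s_2.
Ratio test on column s_2 — row 1: entry -3/2 ≤ 0; row 2: (3/2)/(1/2) = 3. Minimum is 3 at row 2 (c leaves); pivot element 1/2.
After the second pivot the Z-row RHS is 127/2 − (-11/2)·3 = 80.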